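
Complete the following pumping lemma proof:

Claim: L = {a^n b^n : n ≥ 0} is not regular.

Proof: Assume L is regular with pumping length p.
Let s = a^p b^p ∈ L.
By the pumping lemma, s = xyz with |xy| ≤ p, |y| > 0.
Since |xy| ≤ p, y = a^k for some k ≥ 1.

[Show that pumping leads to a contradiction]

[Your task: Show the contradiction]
Consider xy²z = a^(p+k) b^p.

Since k ≥ 1, we have p + k > p.
So xy²z has more a's than b's: (p+k) a's vs p b's.
This means xy²z ∉ L because a^n b^n requires equal counts.

This contradicts the pumping lemma which states xy²z ∈ L.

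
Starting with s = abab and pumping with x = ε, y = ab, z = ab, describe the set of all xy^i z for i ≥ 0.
{xy^i z : i ≥ 0} = {(ab)^(i+1) : i ≥ 0} = {ab, abab, ababab, ...}

With x = ε, y = ab, z = ab: Pumping 'ab' gives strings of alternating a's and b's.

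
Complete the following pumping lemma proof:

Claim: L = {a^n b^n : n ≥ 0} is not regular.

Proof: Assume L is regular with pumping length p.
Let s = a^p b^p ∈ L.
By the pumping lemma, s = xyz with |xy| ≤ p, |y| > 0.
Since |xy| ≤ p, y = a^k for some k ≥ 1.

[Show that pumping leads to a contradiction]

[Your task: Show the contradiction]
Consider xy²z = a^(p+k) b^p.

Since k ≥ 1, we have p + k > p.
So xy²z has more a's than b's: (p+k) a's vs p b's.
This means xy²z ∉ L because a^n b^n requires equal counts.

This contradicts the pumping lemma which states xy²z ∈ L.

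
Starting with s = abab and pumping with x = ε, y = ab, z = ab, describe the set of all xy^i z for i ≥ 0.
{xy^i z : i ≥ 0} = {(ab)^(i+1) : i ≥ 0} = {ab, abab, ababab, ...}

With x = ε, y = ab, z = ab: Pumping 'ab' gives strings of alternating a's and b's.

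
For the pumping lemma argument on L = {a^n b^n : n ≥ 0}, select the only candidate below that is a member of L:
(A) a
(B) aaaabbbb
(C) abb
(B) aaaabbbb

The pumping lemma is applied to a string s that lies in L, so first check membership of each option:
- (A) a has 1 a's and 0 b's; 1 ≠ 0, so it is not in L ✗
- (B) aaaabbbb = a^4 b^4 has equal counts (4 = 4), so it is in L ✓
- (C) abb has 1 a's and 2 b's; 1 ≠ 2, so it is not in L ✗

Only (B) aaaabbbb is in L, so it is the only candidate that could play the role of s.
(In a complete proof one picks s in terms of the pumping length p so that |s| ≥ p is guaranteed; a fixed string like aaaabbbb illustrates the shape of such an s.)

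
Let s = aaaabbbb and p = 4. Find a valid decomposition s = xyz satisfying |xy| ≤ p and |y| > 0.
x = '', y = 'aaa', z = 'abbbb'

For s = aaaabbbb and p = 4, one valid decomposition is:
- x = '' (length 0)
- y = 'aaa' (length 3)
- z = 'abbbb' (length 5)

Verification:
- xyz = '' + 'aaa' + 'abbbb' = aaaabbbb ✓
- |xy| = 3 ≤ 4 ✓
- |y| = 3 > 0 ✓

All pumping lemma constraints are satisfied.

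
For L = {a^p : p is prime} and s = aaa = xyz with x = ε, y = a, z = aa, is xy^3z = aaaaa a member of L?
Yes

xy³z = ε · aaa · aa = aaaaa.
aaaaa has length 5, which is prime, so it is in L.
(A single pumped string landing in L is not a contradiction by itself; a non-regularity proof needs some i for which xy^i z ∉ L, for every admissible decomposition.)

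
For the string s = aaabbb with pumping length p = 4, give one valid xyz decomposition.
x = '', y = 'aaa', z = 'bbb'

For s = aaabbb and p = 4, one valid decomposition is:
- x = '' (length 0)
- y = 'aaa' (length 3)
- z = 'bbb' (length 3)

Verification:
- xyz = '' + 'aaa' + 'bbb' = aaabbb ✓
- |xy| = 3 ≤ 4 ✓
- |y| = 3 > 0 ✓

All pumping lemma constraints are satisfied.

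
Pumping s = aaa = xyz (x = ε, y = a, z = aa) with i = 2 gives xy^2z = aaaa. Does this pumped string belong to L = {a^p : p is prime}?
No

xy²z = ε · aa · aa = aaaa.
aaaa has length 4 = 2 × 2, which is not prime, so it is not in L.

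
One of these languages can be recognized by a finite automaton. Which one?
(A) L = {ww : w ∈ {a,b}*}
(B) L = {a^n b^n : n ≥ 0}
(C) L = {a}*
(C) {a}*

(C) L = {a}* is regular.

This can be recognized by a finite automaton (DFA/NFA).
Regular expressions like {a}* define regular languages.

The other choices are not regular:
- {ww : w ∈ {a,b}*}: After pumping, the two halves no longer match
- {a^n b^n : n ≥ 0}: After pumping, the number of a's and b's become unequal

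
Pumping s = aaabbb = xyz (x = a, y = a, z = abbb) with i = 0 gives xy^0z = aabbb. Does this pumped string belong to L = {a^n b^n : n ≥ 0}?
No

xy⁰z = a · ε · abbb = aabbb.
aabbb has 2 a's and 3 b's; 2 ≠ 3, so it is not in L.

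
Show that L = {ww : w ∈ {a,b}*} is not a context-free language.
Assume for contradiction that L is context-free, and let p ≥ 1 be the pumping length given by the pumping lemma for CFLs.
Choose s = a^p b^p a^p b^p. Then s ∈ L (take w = a^p b^p) and |s| = 4p ≥ p.
By the CFL pumping lemma, s = uvxyz for some u, v, x, y, z with |vxy| ≤ p, |vy| ≥ 1, and uv^i xy^i z ∈ L for every i ≥ 0.

Write s as four blocks A₁ B₁ A₂ B₂ with A₁ = A₂ = a^p and B₁ = B₂ = b^p. Since |vxy| ≤ p, the window vxy lies inside at most two adjacent blocks. Take i = 0 and let t = uxz, so |t| = 4p − |vy| with 1 ≤ |vy| ≤ p. If |t| is odd, t ∉ L immediately, so assume |vy| is even (hence |vy| ≥ 2) and |t|/2 = 2p − |vy|/2, which satisfies p ≤ |t|/2 ≤ 2p − 1.

Case 1 (vxy inside A₁B₁): t = a^(p−j) b^(p−l) a^p b^p with j + l = |vy|. The second half of t has length < 2p, so it is a suffix of the trailing a^p b^p and ends in b; the first half is a^(p−j) b^(p−l) a^((j+l)/2), which ends in a because (j+l)/2 ≥ 1. The halves differ, so t ∉ L.

Case 2 (vxy inside B₁A₂, straddling the middle): t = a^p b^(p−j) a^(p−l) b^p with j + l = |vy|. If t = ww, then w is a prefix of t of length ≥ p, so w begins with a^p; and w is a suffix of t of length ≥ p, so w ends with b^p. That forces |w| ≥ 2p, contradicting |w| = |t|/2 ≤ 2p − 1. So t ∉ L.

Case 3 (vxy inside A₂B₂): t = a^p b^p a^(p−j) b^(p−l) with j + l = |vy|. The first half of t is a prefix of a^p b^p, so it begins with a; the second half is b^((j+l)/2) a^(p−j) b^(p−l), which begins with b. The halves differ, so t ∉ L.

In every case uv⁰xy⁰z = uxz ∉ L.

This contradicts the CFL pumping lemma, which requires uv^i xy^i z ∈ L for all i ≥ 0.
Hence L = {ww : w ∈ {a,b}*} is not context-free. ∎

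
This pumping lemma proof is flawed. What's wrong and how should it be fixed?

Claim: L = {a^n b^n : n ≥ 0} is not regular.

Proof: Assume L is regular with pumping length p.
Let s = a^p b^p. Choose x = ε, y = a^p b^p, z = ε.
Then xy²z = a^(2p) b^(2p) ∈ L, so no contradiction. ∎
Error: The decomposition violates |xy| ≤ p. With y = a^p b^p, |xy| = |y| = 2p > p. (The proof also miscomputes xy²z, which would be a^p b^p a^p b^p rather than a^(2p) b^(2p), and it wrongly treats one harmless decomposition as settling the matter — the prover does not get to choose the decomposition.)

Correction: The pumping lemma requires |xy| ≤ p, and the argument must handle every decomposition satisfying |xy| ≤ p, |y| ≥ 1. Since s starts with p a's, any such y consists only of a's, say y = a^k with k ≥ 1. Then xy²z = a^(p+k) b^p has unequal numbers of a's and b's, so xy²z ∉ L — the required contradiction.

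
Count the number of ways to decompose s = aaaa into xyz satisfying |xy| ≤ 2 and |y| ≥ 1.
3

For s = 'aaaa' with pumping length p = 2:

Constraints: |xy| ≤ 2, |y| > 0

Valid decompositions (|xy| ≤ p, |y| ≥ 1):
  • x='', y='a', z='aaa'
  • x='a', y='a', z='aa'
  • x='', y='aa', z='aa'

Total count: 3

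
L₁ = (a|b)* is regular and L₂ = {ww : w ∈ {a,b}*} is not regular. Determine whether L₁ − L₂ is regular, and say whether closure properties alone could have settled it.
No — L₁ − L₂ is not regular.

L₁ − L₂ is the complement of {ww} within {a,b}*. If it were regular, its complement {ww} would be regular as well (regular languages are closed under complement) — contradiction. So L₁ − L₂ is not regular.

Note that the bare facts "L₁ regular, L₂ non-regular" do not settle the question by themselves: the closure of regular languages under ∪, ∩, complement and difference applies only when BOTH operands are regular. With a non-regular operand the result can come out regular or non-regular depending on the specific languages, so one has to work out L₁ − L₂ for this particular pair, as above.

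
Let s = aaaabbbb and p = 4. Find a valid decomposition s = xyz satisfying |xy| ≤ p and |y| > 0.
x = '', y = 'a', z = 'aaabbbb'

For s = aaaabbbb and p = 4, one valid decomposition is:
- x = '' (length 0)
- y = 'a' (length 1)
- z = 'aaabbbb' (length 7)

Verification:
- xyz = '' + 'a' + 'aaabbbb' = aaaabbbb ✓
- |xy| = 1 ≤ 4 ✓
- |y| = 1 > 0 ✓

All pumping lemma constraints are satisfied.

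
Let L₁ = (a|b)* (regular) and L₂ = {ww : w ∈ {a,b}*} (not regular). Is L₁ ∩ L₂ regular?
No — L₁ ∩ L₂ is not regular.

(a|b)* is all strings over {a,b}, so L₁ ∩ L₂ = {ww : w ∈ {a,b}*} = L₂ itself, which is not regular (pump s = a^p b a^p b).

Note that the bare facts "L₁ regular, L₂ non-regular" do not settle the question by themselves: the closure of regular languages under ∪, ∩, complement and difference applies only when BOTH operands are regular. With a non-regular operand the result can come out regular or non-regular depending on the specific languages, so one has to work out L₁ ∩ L₂ for this particular pair, as above.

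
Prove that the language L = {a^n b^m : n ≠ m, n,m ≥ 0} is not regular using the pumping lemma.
Assume for contradiction that L is regular, and let p ≥ 1 be the pumping length given by the pumping lemma.
Choose s = a^p b^(p + p!). Then s ∈ L because p ≠ p + p! (as p! ≥ 1), and |s| ≥ p.
By the pumping lemma, s = xyz for some x, y, z with |xy| ≤ p, |y| ≥ 1, and xy^i z ∈ L for every i ≥ 0.
Since |xy| ≤ p and the first p symbols of s are all a's, y = a^k for some k with 1 ≤ k ≤ p.
For every i ≥ 0, xy^i z = a^(p + (i − 1)k) b^(p + p!).

Because 1 ≤ k ≤ p, k divides p!. Let t = p!/k (a positive integer) and take i = t + 1.
Then the number of a's is p + tk = p + p!, which equals the number of b's.
So xy^(t+1) z = a^(p + p!) b^(p + p!) has equally many a's and b's and is NOT in L.

This contradicts the pumping lemma, which requires xy^i z ∈ L for all i ≥ 0.
Hence L = {a^n b^m : n ≠ m, n,m ≥ 0} is not regular. ∎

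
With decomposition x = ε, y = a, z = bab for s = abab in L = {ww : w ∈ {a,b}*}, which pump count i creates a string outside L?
i = 0

xy⁰z = ε · ε · bab = bab; bab has odd length 3, so it cannot be written as ww and is not in L.
(Other choices also work, e.g. i = 2, 3; only i = 1 is guaranteed to stay in L since xy¹z = s.)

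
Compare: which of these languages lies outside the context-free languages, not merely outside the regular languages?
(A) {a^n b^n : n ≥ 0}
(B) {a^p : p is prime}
(B) {a^p : p is prime}

(B) {a^p : p is prime} requires the CFL pumping lemma.

- {a^n b^n : n ≥ 0} is context-free (but not regular)
  • Can be shown non-regular with the regular pumping lemma
  • After pumping, the number of a's and b's become unequal

- {a^p : p is prime} is NOT context-free
  • Requires the CFL pumping lemma to prove
  • The CFL pumping lemma also fails because prime gaps are unbounded

The CFL pumping lemma is "stronger" in that it can prove non-membership
in the larger class of context-free languages.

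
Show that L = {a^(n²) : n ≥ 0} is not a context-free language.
Assume for contradiction that L is context-free, and let p ≥ 1 be the pumping length given by the pumping lemma for CFLs.
Choose s = a^(p²). Then s ∈ L and |s| = p² ≥ p.
By the CFL pumping lemma, s = uvxyz for some u, v, x, y, z with |vxy| ≤ p, |vy| ≥ 1, and uv^i xy^i z ∈ L for every i ≥ 0.
All symbols are a's, so only lengths matter: let k = |vy|, with 1 ≤ k ≤ |vxy| ≤ p.

Take i = 2: |uv²xy²z| = p² + k, and p² < p² + k ≤ p² + p < (p + 1)².
So the length lies strictly between consecutive squares and is not a perfect square; uv²xy²z ∉ L.

This contradicts the CFL pumping lemma, which requires uv^i xy^i z ∈ L for all i ≥ 0.
Hence L = {a^(n²) : n ≥ 0} is not context-free. ∎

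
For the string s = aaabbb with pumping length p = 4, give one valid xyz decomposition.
x = 'aaa', y = 'b', z = 'bb'

For s = aaabbb and p = 4, one valid decomposition is:
- x = 'aaa' (length 3)
- y = 'b' (length 1)
- z = 'bb' (length 2)

Verification:
- xyz = 'aaa' + 'b' + 'bb' = aaabbb ✓
- |xy| = 4 ≤ 4 ✓
- |y| = 1 > 0 ✓

All pumping lemma constraints are satisfied.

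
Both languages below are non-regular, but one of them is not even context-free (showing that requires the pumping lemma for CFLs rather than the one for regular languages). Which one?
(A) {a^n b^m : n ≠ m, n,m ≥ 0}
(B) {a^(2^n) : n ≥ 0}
(B) {a^(2^n) : n ≥ 0}

(B) {a^(2^n) : n ≥ 0} requires the CFL pumping lemma.

- {a^n b^m : n ≠ m, n,m ≥ 0} is context-free (but not regular)
  • Can be shown non-regular with the regular pumping lemma
  • After pumping a's, we can make n = m

- {a^(2^n) : n ≥ 0} is NOT context-free
  • Requires the CFL pumping lemma to prove
  • Gaps between powers of 2 grow exponentially

The CFL pumping lemma is "stronger" in that it can prove non-membership
in the larger class of context-free languages.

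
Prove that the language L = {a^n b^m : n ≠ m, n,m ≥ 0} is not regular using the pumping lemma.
Assume for contradiction that L is regular, and let p ≥ 1 be the pumping length given by the pumping lemma.
Choose s = a^p b^(p + p!). Then s ∈ L because p ≠ p + p! (as p! ≥ 1), and |s| ≥ p.
By the pumping lemma, s = xyz for some x, y, z with |xy| ≤ p, |y| ≥ 1, and xy^i z ∈ L for every i ≥ 0.
Since |xy| ≤ p and the first p symbols of s are all a's, y = a^k for some k with 1 ≤ k ≤ p.
For every i ≥ 0, xy^i z = a^(p + (i − 1)k) b^(p + p!).

Because 1 ≤ k ≤ p, k divides p!. Let t = p!/k (a positive integer) and take i = t + 1.
Then the number of a's is p + tk = p + p!, which equals the number of b's.
So xy^(t+1) z = a^(p + p!) b^(p + p!) has equally many a's and b's and is NOT in L.

This contradicts the pumping lemma, which requires xy^i z ∈ L for all i ≥ 0.
Hence L = {a^n b^m : n ≠ m, n,m ≥ 0} is not regular. ∎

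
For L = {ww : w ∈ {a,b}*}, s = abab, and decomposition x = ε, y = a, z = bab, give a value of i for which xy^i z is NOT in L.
i = 3

xy³z = ε · aaa · bab = aaabab; aaabab has length 6; its halves are aaa and bab, which differ, so it is not in L.
(Other choices also work, e.g. i = 0, 2; only i = 1 is guaranteed to stay in L since xy¹z = s.)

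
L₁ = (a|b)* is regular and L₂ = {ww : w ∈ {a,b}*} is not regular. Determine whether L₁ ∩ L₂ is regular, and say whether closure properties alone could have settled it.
No — L₁ ∩ L₂ is not regular.

(a|b)* is all strings over {a,b}, so L₁ ∩ L₂ = {ww : w ∈ {a,b}*} = L₂ itself, which is not regular (pump s = a^p b a^p b).

Note that the bare facts "L₁ regular, L₂ non-regular" do not settle the question by themselves: the closure of regular languages under ∪, ∩, complement and difference applies only when BOTH operands are regular. With a non-regular operand the result can come out regular or non-regular depending on the specific languages, so one has to work out L₁ ∩ L₂ for this particular pair, as above.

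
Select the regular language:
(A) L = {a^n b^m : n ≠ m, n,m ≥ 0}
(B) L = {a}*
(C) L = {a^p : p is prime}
(B) {a}*

(B) L = {a}* is regular.

This can be recognized by a finite automaton (DFA/NFA).
Regular expressions like {a}* define regular languages.

The other choices are not regular:
- {a^p : p is prime}: After pumping, the length becomes composite
- {a^n b^m : n ≠ m, n,m ≥ 0}: After pumping a's, we can make n = m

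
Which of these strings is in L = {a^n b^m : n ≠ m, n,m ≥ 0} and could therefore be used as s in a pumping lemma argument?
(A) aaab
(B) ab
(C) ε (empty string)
(A) aaab

The pumping lemma is applied to a string s that lies in L, so first check membership of each option:
- (A) aaab = a^3 b^1 with 3 ≠ 1, so it is in L ✓
- (B) ab = a^1 b^1 has n = m = 1, so it is not in L ✗
- (C) ε = a^0 b^0 has n = m = 0, so it is not in L ✗

Only (A) aaab is in L, so it is the only candidate that could play the role of s.
(In a complete proof one picks s in terms of the pumping length p so that |s| ≥ p is guaranteed; a fixed string like aaab illustrates the shape of such an s.)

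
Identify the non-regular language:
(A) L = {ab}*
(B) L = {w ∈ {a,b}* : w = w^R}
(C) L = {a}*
(B) {w ∈ {a,b}* : w = w^R}

(B) L = {w ∈ {a,b}* : w = w^R} is NOT regular.

The pumping lemma can be used to prove this:
After pumping, the string is no longer symmetric

The other languages are regular because they can be recognized by finite automata.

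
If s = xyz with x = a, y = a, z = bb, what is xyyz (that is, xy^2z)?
aaabb

Given x = 'a', y = 'a', z = 'bb' and i = 2:

xy^2z = x + y·y·...·y (2 times) + z
       = 'a' + 'a'^2 + 'bb'
       = 'a' + 'aa' + 'bb'
       = 'aaabb'

The pumped string is 'aaabb' with length 5.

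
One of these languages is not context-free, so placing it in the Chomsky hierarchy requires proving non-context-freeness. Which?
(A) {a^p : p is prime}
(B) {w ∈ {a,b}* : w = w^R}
(A) {a^p : p is prime}

(A) {a^p : p is prime} requires the CFL pumping lemma.

- {w ∈ {a,b}* : w = w^R} is context-free (but not regular)
  • Can be shown non-regular with the regular pumping lemma
  • After pumping, the string is no longer symmetric

- {a^p : p is prime} is NOT context-free
  • Requires the CFL pumping lemma to prove
  • The CFL pumping lemma also fails because prime gaps are unbounded

The CFL pumping lemma is "stronger" in that it can prove non-membership
in the larger class of context-free languages.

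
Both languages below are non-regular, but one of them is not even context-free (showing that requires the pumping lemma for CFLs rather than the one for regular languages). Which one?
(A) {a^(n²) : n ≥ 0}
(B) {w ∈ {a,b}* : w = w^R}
(A) {a^(n²) : n ≥ 0}

(A) {a^(n²) : n ≥ 0} requires the CFL pumping lemma.

- {w ∈ {a,b}* : w = w^R} is context-free (but not regular)
  • Can be shown non-regular with the regular pumping lemma
  • After pumping, the string is no longer symmetric

- {a^(n²) : n ≥ 0} is NOT context-free
  • Requires the CFL pumping lemma to prove
  • Gaps between squares grow unboundedly

The CFL pumping lemma is "stronger" in that it can prove non-membership
in the larger class of context-free languages.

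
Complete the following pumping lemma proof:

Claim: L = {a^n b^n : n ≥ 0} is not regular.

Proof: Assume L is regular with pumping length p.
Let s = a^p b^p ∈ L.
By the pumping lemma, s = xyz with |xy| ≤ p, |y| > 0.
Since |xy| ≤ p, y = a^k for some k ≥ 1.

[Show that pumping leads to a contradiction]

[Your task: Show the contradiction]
Consider xy²z = a^(p+k) b^p.

Since k ≥ 1, we have p + k > p.
So xy²z has more a's than b's: (p+k) a's vs p b's.
This means xy²z ∉ L because a^n b^n requires equal counts.

This contradicts the pumping lemma which states xy²z ∈ L.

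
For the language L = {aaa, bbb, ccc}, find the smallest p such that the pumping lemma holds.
p = 4

For a finite language L, the pumping lemma holds vacuously if p > max|s| for s ∈ L.

The longest string in L = {aaa, bbb, ccc} has length 3.
If p = 4, then no string s ∈ L has |s| ≥ p, so the condition is vacuously true.

The minimum pumping length is p = 4.

Why no smaller p works: for any p ≤ 3, the longest string s ∈ L has |s| = 3 ≥ p, so it would
have to be pumpable; but pumping up (i = 2, 3, ...) produces ever longer strings, which cannot all lie in the
finite language L. So the pumping property fails for every p ≤ 3.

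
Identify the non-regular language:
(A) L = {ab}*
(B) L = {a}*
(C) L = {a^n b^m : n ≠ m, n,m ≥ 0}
(C) {a^n b^m : n ≠ m, n,m ≥ 0}

(C) L = {a^n b^m : n ≠ m, n,m ≥ 0} is NOT regular.

The pumping lemma can be used to prove this:
After pumping a's, we can make n = m

The other languages are regular because they can be recognized by finite automata.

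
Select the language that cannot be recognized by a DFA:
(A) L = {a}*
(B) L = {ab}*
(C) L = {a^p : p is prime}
(C) {a^p : p is prime}

(C) L = {a^p : p is prime} is NOT regular.

The pumping lemma can be used to prove this:
After pumping, the length becomes composite

The other languages are regular because they can be recognized by finite automata.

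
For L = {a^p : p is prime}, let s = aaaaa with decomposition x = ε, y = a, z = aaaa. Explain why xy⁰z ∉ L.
xy⁰z = aaaa ∉ L

Pumping with i = 0 replaces y = a by y⁰ = ε:
- Original: s = xyz = aaaaa; aaaaa has length 5, which is prime, so it is in L
- Pumped: xy⁰z = ε · ε · aaaa = aaaa
- aaaa has length 4 = 2 × 2, which is not prime, so it is not in L

The pumping lemma would require xy⁰z ∈ L, so this decomposition yields a contradiction.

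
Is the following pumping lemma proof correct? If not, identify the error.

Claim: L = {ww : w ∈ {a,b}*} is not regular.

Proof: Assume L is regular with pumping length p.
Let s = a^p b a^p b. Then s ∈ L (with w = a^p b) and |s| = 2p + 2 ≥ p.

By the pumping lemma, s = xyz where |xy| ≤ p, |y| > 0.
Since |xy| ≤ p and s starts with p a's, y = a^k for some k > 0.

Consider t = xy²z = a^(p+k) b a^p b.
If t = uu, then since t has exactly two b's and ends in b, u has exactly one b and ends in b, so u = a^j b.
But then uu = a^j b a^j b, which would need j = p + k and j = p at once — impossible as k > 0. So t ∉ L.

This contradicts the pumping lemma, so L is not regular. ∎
The proof is correct.

This proof is valid because:
1. s = a^p b a^p b is in L and is chosen in terms of p, so |s| ≥ p holds for every p
2. The decomposition analysis is correct: |xy| ≤ p forces y to lie inside the leading a's
3. The contradiction is valid: the argument shows a^(p+k) b a^p b cannot be split into two equal halves
4. The conclusion follows logically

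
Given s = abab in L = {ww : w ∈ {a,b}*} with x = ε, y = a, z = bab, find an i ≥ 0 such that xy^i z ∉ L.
i = 2

xy²z = ε · aa · bab = aabab; aabab has odd length 5, so it cannot be written as ww and is not in L.
(Other choices also work, e.g. i = 0, 3; only i = 1 is guaranteed to stay in L since xy¹z = s.)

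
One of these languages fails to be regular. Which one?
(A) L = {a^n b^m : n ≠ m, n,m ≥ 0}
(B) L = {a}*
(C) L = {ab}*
(A) {a^n b^m : n ≠ m, n,m ≥ 0}

(A) L = {a^n b^m : n ≠ m, n,m ≥ 0} is NOT regular.

The pumping lemma can be used to prove this:
After pumping a's, we can make n = m

The other languages are regular because they can be recognized by finite automata.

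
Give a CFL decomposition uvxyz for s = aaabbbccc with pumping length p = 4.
u='aa', v='a', x='bb', y='b', z='ccc'

For s = aaabbbccc with pumping length p = 4:

One valid decomposition:
- u = 'aa'
- v = 'a'
- x = 'bb'
- y = 'b'
- z = 'ccc'

Verification:
- uvxyz = 'aa' + 'a' + 'bb' + 'b' + 'ccc' = aaabbbccc ✓
- |vxy| = |'abbb'| = 4 ≤ 4 ✓
- |vy| = |'ab'| = 2 > 0 ✓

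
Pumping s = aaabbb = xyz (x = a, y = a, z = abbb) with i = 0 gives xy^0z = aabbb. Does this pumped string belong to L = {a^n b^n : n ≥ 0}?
No

xy⁰z = a · ε · abbb = aabbb.
aabbb has 2 a's and 3 b's; 2 ≠ 3, so it is not in L.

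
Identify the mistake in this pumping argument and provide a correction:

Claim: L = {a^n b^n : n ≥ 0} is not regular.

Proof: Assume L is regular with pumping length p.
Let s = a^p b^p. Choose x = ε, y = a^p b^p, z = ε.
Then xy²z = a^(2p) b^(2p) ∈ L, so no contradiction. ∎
Error: The decomposition violates |xy| ≤ p. With y = a^p b^p, |xy| = |y| = 2p > p. (The proof also miscomputes xy²z, which would be a^p b^p a^p b^p rather than a^(2p) b^(2p), and it wrongly treats one harmless decomposition as settling the matter — the prover does not get to choose the decomposition.)

Correction: The pumping lemma requires |xy| ≤ p, and the argument must handle every decomposition satisfying |xy| ≤ p, |y| ≥ 1. Since s starts with p a's, any such y consists only of a's, say y = a^k with k ≥ 1. Then xy²z = a^(p+k) b^p has unequal numbers of a's and b's, so xy²z ∉ L — the required contradiction.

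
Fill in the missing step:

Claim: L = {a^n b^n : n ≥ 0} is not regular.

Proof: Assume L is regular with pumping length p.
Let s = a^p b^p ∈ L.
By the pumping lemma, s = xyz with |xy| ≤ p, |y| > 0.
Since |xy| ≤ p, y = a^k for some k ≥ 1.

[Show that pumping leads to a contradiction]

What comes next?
Consider xy²z = a^(p+k) b^p.

Since k ≥ 1, we have p + k > p.
So xy²z has more a's than b's: (p+k) a's vs p b's.
This means xy²z ∉ L because a^n b^n requires equal counts.

This contradicts the pumping lemma which states xy²z ∈ L.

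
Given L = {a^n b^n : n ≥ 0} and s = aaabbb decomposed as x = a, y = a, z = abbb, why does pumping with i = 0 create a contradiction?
xy⁰z = aabbb ∉ L

Pumping with i = 0 replaces y = a by y⁰ = ε:
- Original: s = xyz = aaabbb; aaabbb = a^3 b^3 has equal counts (3 = 3), so it is in L
- Pumped: xy⁰z = a · ε · abbb = aabbb
- aabbb has 2 a's and 3 b's; 2 ≠ 3, so it is not in L

The pumping lemma would require xy⁰z ∈ L, so this decomposition yields a contradiction.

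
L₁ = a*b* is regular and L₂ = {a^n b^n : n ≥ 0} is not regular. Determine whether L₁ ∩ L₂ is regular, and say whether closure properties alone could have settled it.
No — L₁ ∩ L₂ is not regular.

Every string a^n b^n already lies in a*b*, so L₁ ∩ L₂ = {a^n b^n : n ≥ 0} = L₂ itself, which is the standard non-regular language (pump s = a^p b^p).

Note that the bare facts "L₁ regular, L₂ non-regular" do not settle the question by themselves: the closure of regular languages under ∪, ∩, complement and difference applies only when BOTH operands are regular. With a non-regular operand the result can come out regular or non-regular depending on the specific languages, so one has to work out L₁ ∩ L₂ for this particular pair, as above.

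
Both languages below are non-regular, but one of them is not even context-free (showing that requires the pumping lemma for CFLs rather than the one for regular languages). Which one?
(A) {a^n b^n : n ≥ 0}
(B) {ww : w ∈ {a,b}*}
(B) {ww : w ∈ {a,b}*}

(B) {ww : w ∈ {a,b}*} requires the CFL pumping lemma.

- {a^n b^n : n ≥ 0} is context-free (but not regular)
  • Can be shown non-regular with the regular pumping lemma
  • After pumping, the number of a's and b's become unequal

- {ww : w ∈ {a,b}*} is NOT context-free
  • Requires the CFL pumping lemma to prove
  • Cannot verify equality of two arbitrary substrings

The CFL pumping lemma is "stronger" in that it can prove non-membership
in the larger class of context-free languages.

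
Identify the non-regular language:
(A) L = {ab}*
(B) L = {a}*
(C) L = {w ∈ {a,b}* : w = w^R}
(C) {w ∈ {a,b}* : w = w^R}

(C) L = {w ∈ {a,b}* : w = w^R} is NOT regular.

The pumping lemma can be used to prove this:
After pumping, the string is no longer symmetric

The other languages are regular because they can be recognized by finite automata.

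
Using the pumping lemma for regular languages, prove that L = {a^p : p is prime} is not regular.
Assume for contradiction that L is regular, and let p ≥ 1 be the pumping length given by the pumping lemma.
Choose a prime q with q ≥ p (one exists because there are infinitely many primes) and let s = a^q. Then s ∈ L and |s| = q ≥ p.
By the pumping lemma, s = xyz for some x, y, z with |xy| ≤ p, |y| ≥ 1, and xy^i z ∈ L for every i ≥ 0.
Here y = a^k for some k with 1 ≤ k ≤ p, and xy^i z = a^(q + (i − 1)k) for every i ≥ 0.

Take i = q + 1: |xy^(q+1) z| = q + qk = q(k + 1).
Both factors satisfy q ≥ 2 and k + 1 ≥ 2, so q(k + 1) is composite, and xy^(q+1) z ∉ L.

This contradicts the pumping lemma, which requires xy^i z ∈ L for all i ≥ 0.
Hence L = {a^p : p is prime} is not regular. ∎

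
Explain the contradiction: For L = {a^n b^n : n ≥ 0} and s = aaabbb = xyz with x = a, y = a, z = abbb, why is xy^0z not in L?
xy⁰z = aabbb ∉ L

Pumping with i = 0 replaces y = a by y⁰ = ε:
- Original: s = xyz = aaabbb; aaabbb = a^3 b^3 has equal counts (3 = 3), so it is in L
- Pumped: xy⁰z = a · ε · abbb = aabbb
- aabbb has 2 a's and 3 b's; 2 ≠ 3, so it is not in L

The pumping lemma would require xy⁰z ∈ L, so this decomposition yields a contradiction.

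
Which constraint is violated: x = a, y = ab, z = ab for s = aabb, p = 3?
Violated: xyz = s

The decomposition x = a, y = ab, z = ab for s = aabb with p = 3
violates the constraint: xyz = s

xyz = 'a' + 'ab' + 'ab' = 'aabab' ≠ 'aabb' = s. The decomposition doesn't reconstruct s.

Pumping lemma constraints:
1. xyz = s (decomposition is valid)
2. |xy| ≤ p
3. |y| > 0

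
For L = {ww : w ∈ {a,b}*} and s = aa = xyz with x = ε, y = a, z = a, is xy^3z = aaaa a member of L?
Yes

xy³z = ε · aaa · a = aaaa.
aaaa splits into halves aa · aa, which are equal, so it is in L (w = aa).
(A single pumped string landing in L is not a contradiction by itself; a non-regularity proof needs some i for which xy^i z ∉ L, for every admissible decomposition.)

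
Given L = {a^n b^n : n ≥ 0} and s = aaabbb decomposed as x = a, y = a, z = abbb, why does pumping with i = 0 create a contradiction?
xy⁰z = aabbb ∉ L

Pumping with i = 0 replaces y = a by y⁰ = ε:
- Original: s = xyz = aaabbb; aaabbb = a^3 b^3 has equal counts (3 = 3), so it is in L
- Pumped: xy⁰z = a · ε · abbb = aabbb
- aabbb has 2 a's and 3 b's; 2 ≠ 3, so it is not in L

The pumping lemma would require xy⁰z ∈ L, so this decomposition yields a contradiction.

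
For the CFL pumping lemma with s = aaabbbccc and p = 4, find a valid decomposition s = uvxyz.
u='aa', v='a', x='bb', y='b', z='ccc'

For s = aaabbbccc with pumping length p = 4:

One valid decomposition:
- u = 'aa'
- v = 'a'
- x = 'bb'
- y = 'b'
- z = 'ccc'

Verification:
- uvxyz = 'aa' + 'a' + 'bb' + 'b' + 'ccc' = aaabbbccc ✓
- |vxy| = |'abbb'| = 4 ≤ 4 ✓
- |vy| = |'ab'| = 2 > 0 ✓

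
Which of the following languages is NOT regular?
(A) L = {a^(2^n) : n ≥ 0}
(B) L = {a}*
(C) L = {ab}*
(A) {a^(2^n) : n ≥ 0}

(A) L = {a^(2^n) : n ≥ 0} is NOT regular.

The pumping lemma can be used to prove this:
After pumping, length is no longer a power of 2

The other languages are regular because they can be recognized by finite automata.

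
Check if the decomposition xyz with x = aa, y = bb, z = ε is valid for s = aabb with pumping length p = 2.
Violated: |xy| ≤ p

The decomposition x = aa, y = bb, z = ε for s = aabb with p = 2
violates the constraint: |xy| ≤ p

|xy| = |aabb| = 4 > 2 = p. The decomposition puts too many characters in xy.

Pumping lemma constraints:
1. xyz = s (decomposition is valid)
2. |xy| ≤ p
3. |y| > 0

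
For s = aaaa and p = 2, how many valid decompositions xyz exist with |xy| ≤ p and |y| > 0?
3

For s = 'aaaa' with pumping length p = 2:

Constraints: |xy| ≤ 2, |y| > 0

Valid decompositions (|xy| ≤ p, |y| ≥ 1):
  • x='', y='a', z='aaa'
  • x='a', y='a', z='aa'
  • x='', y='aa', z='aa'

Total count: 3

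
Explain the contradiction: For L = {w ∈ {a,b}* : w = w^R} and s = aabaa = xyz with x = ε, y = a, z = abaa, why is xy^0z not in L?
xy⁰z = abaa ∉ L

Pumping with i = 0 replaces y = a by y⁰ = ε:
- Original: s = xyz = aabaa; aabaa reversed is aabaa, the same string, so it is a palindrome and is in L
- Pumped: xy⁰z = ε · ε · abaa = abaa
- abaa reversed is aaba ≠ abaa, so it is not a palindrome and is not in L

The pumping lemma would require xy⁰z ∈ L, so this decomposition yields a contradiction.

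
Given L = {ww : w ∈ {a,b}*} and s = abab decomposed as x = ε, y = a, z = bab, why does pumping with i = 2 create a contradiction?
xy²z = aabab ∉ L

Pumping with i = 2 replaces y = a by y² = aa:
- Original: s = xyz = abab; abab splits into halves ab · ab, which are equal, so it is in L (w = ab)
- Pumped: xy²z = ε · aa · bab = aabab
- aabab has odd length 5, so it cannot be written as ww and is not in L

The pumping lemma would require xy²z ∈ L, so this decomposition yields a contradiction.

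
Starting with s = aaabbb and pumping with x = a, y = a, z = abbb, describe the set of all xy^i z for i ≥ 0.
{xy^i z : i ≥ 0} = {a^(2+i) b^3 : i ≥ 0} = {aabbb, aaabbb, aaaabbb, ...}

With x = a, y = a, z = abbb: Starting with aaabbb and pumping the second 'a', we get strings with 2+i a's followed by 3 b's for i = 0, 1, 2, ...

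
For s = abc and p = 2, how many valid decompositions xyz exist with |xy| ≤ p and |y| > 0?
3

For s = 'abc' with pumping length p = 2:

Constraints: |xy| ≤ 2, |y| > 0

Valid decompositions (|xy| ≤ p, |y| ≥ 1):
  • x='', y='a', z='bc'
  • x='a', y='b', z='c'
  • x='', y='ab', z='c'

Total count: 3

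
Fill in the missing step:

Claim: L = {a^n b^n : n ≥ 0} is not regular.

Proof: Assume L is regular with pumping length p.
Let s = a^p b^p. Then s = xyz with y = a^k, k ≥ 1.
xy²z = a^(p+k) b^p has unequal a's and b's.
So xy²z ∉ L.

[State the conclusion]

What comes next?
This contradicts the pumping lemma for regular languages,
which guarantees xy^i z ∈ L for all i ≥ 0.

Since our assumption that L is regular leads to a contradiction,
we conclude that L = {a^n b^n : n ≥ 0} is NOT regular. ∎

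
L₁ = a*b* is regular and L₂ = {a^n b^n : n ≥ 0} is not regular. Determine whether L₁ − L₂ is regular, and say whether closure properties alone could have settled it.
No — L₁ − L₂ is not regular.

a*b* − {a^n b^n} = {a^n b^m : n ≠ m}. If this were regular, then its complement intersected with a*b*, namely {a^n b^n : n ≥ 0}, would be regular too (closure under complement and intersection) — contradiction. So L₁ − L₂ is not regular.

Note that the bare facts "L₁ regular, L₂ non-regular" do not settle the question by themselves: the closure of regular languages under ∪, ∩, complement and difference applies only when BOTH operands are regular. With a non-regular operand the result can come out regular or non-regular depending on the specific languages, so one has to work out L₁ − L₂ for this particular pair, as above.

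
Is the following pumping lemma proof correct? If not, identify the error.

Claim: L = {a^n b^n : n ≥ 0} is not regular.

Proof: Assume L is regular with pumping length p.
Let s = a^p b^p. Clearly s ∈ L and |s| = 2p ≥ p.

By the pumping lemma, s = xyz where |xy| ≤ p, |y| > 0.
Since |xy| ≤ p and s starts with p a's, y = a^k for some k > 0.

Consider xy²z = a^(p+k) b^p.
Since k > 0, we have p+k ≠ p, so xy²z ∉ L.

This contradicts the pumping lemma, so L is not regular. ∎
The proof is correct.

This proof is valid because:
1. The string s = a^p b^p is correctly in L
2. The decomposition analysis is correct: y must consist only of a's
3. The contradiction is valid: pumping increases a's but not b's
4. The conclusion follows logically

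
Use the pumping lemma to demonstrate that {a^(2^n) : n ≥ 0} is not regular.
Assume for contradiction that L is regular, and let p ≥ 1 be the pumping length given by the pumping lemma.
Choose s = a^(2^p). Then s ∈ L and |s| = 2^p ≥ p.
By the pumping lemma, s = xyz for some x, y, z with |xy| ≤ p, |y| ≥ 1, and xy^i z ∈ L for every i ≥ 0.
Here y = a^k for some k with 1 ≤ k ≤ |xy| ≤ p, and p < 2^p.

Take i = 2: |xy²z| = 2^p + k.
Now 2^p < 2^p + k ≤ 2^p + p < 2^p + 2^p = 2^(p+1).
So |xy²z| lies strictly between the consecutive powers of two 2^p and 2^(p+1), hence is not a power of 2, and xy²z ∉ L.

This contradicts the pumping lemma, which requires xy^i z ∈ L for all i ≥ 0.
Hence L = {a^(2^n) : n ≥ 0} is not regular. ∎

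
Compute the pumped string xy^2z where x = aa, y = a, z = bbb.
aaaabbb

Given x = 'aa', y = 'a', z = 'bbb' and i = 2:

xy^2z = x + y·y·...·y (2 times) + z
       = 'aa' + 'a'^2 + 'bbb'
       = 'aa' + 'aa' + 'bbb'
       = 'aaaabbb'

The pumped string is 'aaaabbb' with length 7.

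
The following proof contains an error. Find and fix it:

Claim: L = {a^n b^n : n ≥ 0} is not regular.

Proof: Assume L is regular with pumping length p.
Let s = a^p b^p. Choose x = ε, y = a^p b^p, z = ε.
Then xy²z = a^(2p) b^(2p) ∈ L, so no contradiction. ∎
Error: The decomposition violates |xy| ≤ p. With y = a^p b^p, |xy| = |y| = 2p > p. (The proof also miscomputes xy²z, which would be a^p b^p a^p b^p rather than a^(2p) b^(2p), and it wrongly treats one harmless decomposition as settling the matter — the prover does not get to choose the decomposition.)

Correction: The pumping lemma requires |xy| ≤ p, and the argument must handle every decomposition satisfying |xy| ≤ p, |y| ≥ 1. Since s starts with p a's, any such y consists only of a's, say y = a^k with k ≥ 1. Then xy²z = a^(p+k) b^p has unequal numbers of a's and b's, so xy²z ∉ L — the required contradiction.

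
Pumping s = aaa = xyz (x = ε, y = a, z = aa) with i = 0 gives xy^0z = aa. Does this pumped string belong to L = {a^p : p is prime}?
Yes

xy⁰z = ε · ε · aa = aa.
aa has length 2, which is prime, so it is in L.
(A single pumped string landing in L is not a contradiction by itself; a non-regularity proof needs some i for which xy^i z ∉ L, for every admissible decomposition.)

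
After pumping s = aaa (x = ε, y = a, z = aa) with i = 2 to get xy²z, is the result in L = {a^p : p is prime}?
No

xy²z = ε · aa · aa = aaaa.
aaaa has length 4 = 2 × 2, which is not prime, so it is not in L.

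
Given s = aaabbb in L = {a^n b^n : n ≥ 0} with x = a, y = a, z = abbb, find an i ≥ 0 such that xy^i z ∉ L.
i = 0

xy⁰z = a · ε · abbb = aabbb; aabbb has 2 a's and 3 b's; 2 ≠ 3, so it is not in L.
(Other choices also work, e.g. i = 2, 3; only i = 1 is guaranteed to stay in L since xy¹z = s.)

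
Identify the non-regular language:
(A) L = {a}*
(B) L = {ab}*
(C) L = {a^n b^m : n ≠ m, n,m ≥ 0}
(C) {a^n b^m : n ≠ m, n,m ≥ 0}

(C) L = {a^n b^m : n ≠ m, n,m ≥ 0} is NOT regular.

The pumping lemma can be used to prove this:
After pumping a's, we can make n = m

The other languages are regular because they can be recognized by finite automata.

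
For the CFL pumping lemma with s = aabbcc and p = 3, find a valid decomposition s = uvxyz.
u='aa', v='b', x='b', y='c', z='c'

For s = aabbcc with pumping length p = 3:

One valid decomposition:
- u = 'aa'
- v = 'b'
- x = 'b'
- y = 'c'
- z = 'c'

Verification:
- uvxyz = 'aa' + 'b' + 'b' + 'c' + 'c' = aabbcc ✓
- |vxy| = |'bbc'| = 3 ≤ 3 ✓
- |vy| = |'bc'| = 2 > 0 ✓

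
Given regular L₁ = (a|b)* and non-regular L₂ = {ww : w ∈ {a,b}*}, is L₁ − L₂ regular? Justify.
No — L₁ − L₂ is not regular.

L₁ − L₂ is the complement of {ww} within {a,b}*. If it were regular, its complement {ww} would be regular as well (regular languages are closed under complement) — contradiction. So L₁ − L₂ is not regular.

Note that the bare facts "L₁ regular, L₂ non-regular" do not settle the question by themselves: the closure of regular languages under ∪, ∩, complement and difference applies only when BOTH operands are regular. With a non-regular operand the result can come out regular or non-regular depending on the specific languages, so one has to work out L₁ − L₂ for this particular pair, as above.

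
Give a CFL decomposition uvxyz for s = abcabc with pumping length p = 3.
u='ab', v='c', x='a', y='b', z='c'

For s = abcabc with pumping length p = 3:

One valid decomposition:
- u = 'ab'
- v = 'c'
- x = 'a'
- y = 'b'
- z = 'c'

Verification:
- uvxyz = 'ab' + 'c' + 'a' + 'b' + 'c' = abcabc ✓
- |vxy| = |'cab'| = 3 ≤ 3 ✓
- |vy| = |'cb'| = 2 > 0 ✓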